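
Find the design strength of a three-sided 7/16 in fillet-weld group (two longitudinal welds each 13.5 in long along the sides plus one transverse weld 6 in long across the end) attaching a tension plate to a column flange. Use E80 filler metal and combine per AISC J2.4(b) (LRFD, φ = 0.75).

E80XX → F_EXX = 80 ksi.
t_e = 0.707 × 0.4375 = 0.3093 in.
R_nwl = 0.6 × 80 × 0.3093 × 27 = 400.9 kips (longitudinal, 2 welds).
R_nwt = 0.6 × 80 × 0.3093 × 6 = 89.08 kips (transverse, base value).
(i) R_nwl + R_nwt = 490 kips; (ii) 0.85 R_nwl + 1.5 R_nwt = 474.4 kips.
R_n = max = 490 kips [governs: (i)]; φR_n = 367.5 kips.

φR_n ≈ 367 kips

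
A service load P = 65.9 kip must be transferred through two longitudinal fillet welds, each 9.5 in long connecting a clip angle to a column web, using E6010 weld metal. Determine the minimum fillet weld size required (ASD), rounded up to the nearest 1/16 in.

w = 5/16 in

E60XX → F_EXX = 60 ksi.
Total weld length L = 19 in.
Required throat t_e = P × Ω / (0.6 F_EXX × L) = 65.9 × 2.0 / (0.6 × 60 × 19) = 0.1927 in.
Required leg w = t_e / 0.707 = 0.2725 in → use 5/16 in.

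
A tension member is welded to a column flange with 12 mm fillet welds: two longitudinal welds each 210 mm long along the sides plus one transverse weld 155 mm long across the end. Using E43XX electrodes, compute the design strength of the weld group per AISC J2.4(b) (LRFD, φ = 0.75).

E43XX → F_EXX = 430 MPa.
t_e = 0.707 × 12 = 8.484 mm.
R_nwl = 0.6 × 430 × 8.484 × 420 × 10⁻³ = 919.3 kN (longitudinal, 2 welds).
R_nwt = 0.6 × 430 × 8.484 × 155 × 10⁻³ = 339.3 kN (transverse, base value).
(i) R_nwl + R_nwt = 1259 kN; (ii) 0.85 R_nwl + 1.5 R_nwt = 1290 kN.
R_n = max = 1290 kN [governs: (ii)]; φR_n = 967.8 kN.

φR_n ≈ 968 kN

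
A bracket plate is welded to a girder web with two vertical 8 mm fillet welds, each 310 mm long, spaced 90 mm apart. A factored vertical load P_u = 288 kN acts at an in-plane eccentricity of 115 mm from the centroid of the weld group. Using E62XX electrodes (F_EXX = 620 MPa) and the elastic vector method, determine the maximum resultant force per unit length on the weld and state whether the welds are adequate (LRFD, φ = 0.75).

f_max ≈ 1080 N/mm; adequate

Total weld length L_w = 620 mm. Treat welds as unit-width lines.
Polar moment about centroid: J = 2[d³/12 + d(b/2)²] = 2[310³/12 + 310×45²] = 6221000 mm³.
Direct shear f_v = P/L_w = 288×10³ / 620 = 464.5 N/mm (vertical).
Torsion M = P·e = 288×10³ × 115 = 33120000 N·mm.
Critical point at (x, y) = (45, 155) from centroid. f_tx = M·y/J = 825.2 N/mm; f_ty = M·x/J = 239.6 N/mm.
Resultant f_max = √[f_tx² + (f_v + f_ty)²] = √[825.2² + (464.5 + 239.6)²] = 1085 N/mm.
Capacity per unit length: φr_n = 0.75 × 0.6 × 620 × (0.707 × 8) = 1578 N/mm.
1085 ≤ 1578 → adequate.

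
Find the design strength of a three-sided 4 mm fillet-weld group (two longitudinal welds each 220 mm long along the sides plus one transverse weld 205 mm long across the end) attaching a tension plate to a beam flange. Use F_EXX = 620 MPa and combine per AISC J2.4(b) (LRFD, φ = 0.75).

t_e = 0.707 × 4 = 2.828 mm.
R_nwl = 0.6 × 620 × 2.828 × 440 × 10⁻³ = 462.9 kN (longitudinal, 2 welds).
R_nwt = 0.6 × 620 × 2.828 × 205 × 10⁻³ = 215.7 kN (transverse, base value).
(i) R_nwl + R_nwt = 678.6 kN; (ii) 0.85 R_nwl + 1.5 R_nwt = 716.9 kN.
R_n = max = 716.9 kN [governs: (ii)]; φR_n = 537.7 kN.

φR_n ≈ 538 kN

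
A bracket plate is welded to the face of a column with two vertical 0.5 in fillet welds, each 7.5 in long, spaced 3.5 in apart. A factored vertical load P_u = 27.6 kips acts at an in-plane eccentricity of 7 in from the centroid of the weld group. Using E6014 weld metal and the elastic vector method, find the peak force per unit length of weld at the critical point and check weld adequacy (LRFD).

E60XX → F_EXX = 60 ksi.
Total weld length L_w = 15 in. Treat welds as unit-width lines.
Polar moment about centroid: J = 2[d³/12 + d(b/2)²] = 2[7.5³/12 + 7.5×1.75²] = 116.2 in³.
Direct shear f_v = P/L_w = 27.6 / 15 = 1.84 kip/in (vertical).
Torsion M = P·e = 27.6 × 7 = 193.2 kip·in.
Critical point at (x, y) = (1.75, 3.75) from centroid. f_tx = M·y/J = 6.232 kip/in; f_ty = M·x/J = 2.908 kip/in.
Resultant f_max = √[f_tx² + (f_v + f_ty)²] = √[6.232² + (1.84 + 2.908)²] = 7.835 kip/in.
Capacity per unit length: φr_n = 0.75 × 0.6 × 60 × (0.707 × 0.5) = 9.544 kip/in.
7.835 ≤ 9.544 → adequate.

f_max ≈ 7.84 kip/in; adequate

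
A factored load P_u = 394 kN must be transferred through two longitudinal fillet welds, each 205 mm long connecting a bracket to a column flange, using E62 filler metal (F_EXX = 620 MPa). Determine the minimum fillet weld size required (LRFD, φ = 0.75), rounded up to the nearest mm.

w = 5 mm

Total weld length L = 410 mm.
Required throat t_e = P_u / (φ × 0.6 F_EXX × L) = 394 / (0.75 × 0.6 × 620 × 410 × 10⁻³) = 3.444 mm.
Required leg w = t_e / 0.707 = 4.872 mm → use 5 mm.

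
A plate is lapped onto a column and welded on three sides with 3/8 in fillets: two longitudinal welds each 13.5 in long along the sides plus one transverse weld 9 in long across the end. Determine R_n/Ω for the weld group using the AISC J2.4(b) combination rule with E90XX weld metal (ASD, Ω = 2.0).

E90XX → F_EXX = 90 ksi.
t_e = 0.707 × 0.375 = 0.2651 in.
R_nwl = 0.6 × 90 × 0.2651 × 27 = 386.6 kips (longitudinal, 2 welds).
R_nwt = 0.6 × 90 × 0.2651 × 9 = 128.9 kips (transverse, base value).
(i) R_nwl + R_nwt = 515.4 kips; (ii) 0.85 R_nwl + 1.5 R_nwt = 521.8 kips.
R_n = max = 521.8 kips [governs: (ii)]; R_n/Ω = 260.9 kips.

R_n/Ω ≈ 261 kips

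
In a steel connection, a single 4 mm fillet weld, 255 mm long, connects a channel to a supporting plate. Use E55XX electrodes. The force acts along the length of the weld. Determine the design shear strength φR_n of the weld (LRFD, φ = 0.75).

E55XX → F_EXX = 550 MPa.
Effective throat t_e = 0.707 × 4 = 2.828 mm.
Total length L = 255 mm; A_we = 2.828 × 255 = 721.1 mm².
F_nw = 0.6 F_EXX = 0.6 × 550 = 330 MPa.
φR_n = 0.75 × 330 × 721.1 × 10⁻³ = 178.5 kN.

φR_n ≈ 178 kN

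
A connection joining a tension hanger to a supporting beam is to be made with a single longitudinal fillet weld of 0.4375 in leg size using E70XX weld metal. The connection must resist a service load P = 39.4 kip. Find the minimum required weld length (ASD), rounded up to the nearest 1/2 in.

E70XX → F_EXX = 70 ksi.
Throat t_e = 0.707 × 0.4375 = 0.3093 in.
r_n/Ω = (0.6 × 70 × 0.3093) / 2.0 = 6.496 kip/in.
L_req = P / (r_n/Ω) = 39.4 / 6.496 = 6.066 in total.
Round up → use L = 6.5 in.

L = 6.5 in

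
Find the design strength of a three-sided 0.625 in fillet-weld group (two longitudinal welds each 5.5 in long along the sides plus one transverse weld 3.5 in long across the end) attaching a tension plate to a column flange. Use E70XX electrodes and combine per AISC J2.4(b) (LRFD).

φR_n ≈ 203 kips

E70XX → F_EXX = 70 ksi.
t_e = 0.707 × 0.625 = 0.4419 in.
R_nwl = 0.6 × 70 × 0.4419 × 11 = 204.1 kips (longitudinal, 2 welds).
R_nwt = 0.6 × 70 × 0.4419 × 3.5 = 64.96 kips (transverse, base value).
(i) R_nwl + R_nwt = 269.1 kips; (ii) 0.85 R_nwl + 1.5 R_nwt = 271 kips.
R_n = max = 271 kips [governs: (ii)]; φR_n = 203.2 kips.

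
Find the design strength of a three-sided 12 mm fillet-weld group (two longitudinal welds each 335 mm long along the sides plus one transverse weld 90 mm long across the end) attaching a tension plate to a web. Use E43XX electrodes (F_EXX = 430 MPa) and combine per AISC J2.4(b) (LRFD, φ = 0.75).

t_e = 0.707 × 12 = 8.484 mm.
R_nwl = 0.6 × 430 × 8.484 × 670 × 10⁻³ = 1467 kN (longitudinal, 2 welds).
R_nwt = 0.6 × 430 × 8.484 × 90 × 10⁻³ = 197 kN (transverse, base value).
(i) R_nwl + R_nwt = 1664 kN; (ii) 0.85 R_nwl + 1.5 R_nwt = 1542 kN.
R_n = max = 1664 kN [governs: (i)]; φR_n = 1248 kN.

φR_n ≈ 1250 kN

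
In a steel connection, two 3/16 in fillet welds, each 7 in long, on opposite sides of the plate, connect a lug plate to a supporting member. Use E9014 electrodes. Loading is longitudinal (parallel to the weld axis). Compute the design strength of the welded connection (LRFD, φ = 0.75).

E90XX → F_EXX = 90 ksi.
Effective throat t_e = 0.707 × 0.1875 = 0.1326 in.
Total length L = 14 in; A_we = 0.1326 × 14 = 1.856 in².
F_nw = 0.6 F_EXX = 0.6 × 90 = 54 ksi.
φR_n = 0.75 × 54 × 1.856 = 75.16 kips.

φR_n ≈ 75.2 kips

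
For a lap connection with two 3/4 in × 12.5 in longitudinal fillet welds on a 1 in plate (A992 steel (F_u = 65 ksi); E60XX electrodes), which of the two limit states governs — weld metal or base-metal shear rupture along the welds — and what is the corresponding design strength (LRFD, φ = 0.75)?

E60XX → F_EXX = 60 ksi.
t_e = 0.707 × 0.75 = 0.5302 in; L = 25 in.
Weld metal: φR_n = 0.75 × 0.6 × 60 × 0.5302 × 25 = 357.9 kips.
Base metal (shear rupture): φR_n = 0.75 × 0.6 × 65 × 1 × 25 = 731.2 kips.
Governing: weld metal.

φR_n ≈ 358 kips (weld metal governs)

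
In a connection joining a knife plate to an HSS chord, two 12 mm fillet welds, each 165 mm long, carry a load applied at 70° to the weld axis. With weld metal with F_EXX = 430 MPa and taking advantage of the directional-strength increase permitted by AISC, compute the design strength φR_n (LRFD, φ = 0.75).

t_e = 0.707 × 12 = 8.484 mm; A_we = 8.484 × 330 = 2800 mm².
Directional factor: 1.0 + 0.5 sin^1.5(70°) = 1.455.
F_nw = 0.6 × 430 × 1.455 = 375.5 MPa.
φR_n = 0.75 × 375.5 × 2800 × 10⁻³ = 788.5 kN.

φR_n ≈ 788 kN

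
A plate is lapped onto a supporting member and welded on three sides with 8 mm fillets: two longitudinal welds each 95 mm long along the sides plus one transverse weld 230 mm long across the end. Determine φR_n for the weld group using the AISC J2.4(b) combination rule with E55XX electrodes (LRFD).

E55XX → F_EXX = 550 MPa.
t_e = 0.707 × 8 = 5.656 mm.
R_nwl = 0.6 × 550 × 5.656 × 190 × 10⁻³ = 354.6 kN (longitudinal, 2 welds).
R_nwt = 0.6 × 550 × 5.656 × 230 × 10⁻³ = 429.3 kN (transverse, base value).
(i) R_nwl + R_nwt = 783.9 kN; (ii) 0.85 R_nwl + 1.5 R_nwt = 945.4 kN.
R_n = max = 945.4 kN [governs: (ii)]; φR_n = 709 kN.

φR_n ≈ 709 kN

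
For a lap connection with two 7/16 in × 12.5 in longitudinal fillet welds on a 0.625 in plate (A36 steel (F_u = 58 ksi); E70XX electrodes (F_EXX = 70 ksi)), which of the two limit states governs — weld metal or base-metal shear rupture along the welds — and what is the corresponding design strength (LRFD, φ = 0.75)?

t_e = 0.707 × 0.4375 = 0.3093 in; L = 25 in.
Weld metal: φR_n = 0.75 × 0.6 × 70 × 0.3093 × 25 = 243.6 kip.
Base metal (shear rupture): φR_n = 0.75 × 0.6 × 58 × 0.625 × 25 = 407.8 kip.
Governing: weld metal.

φR_n ≈ 244 kip (weld metal governs)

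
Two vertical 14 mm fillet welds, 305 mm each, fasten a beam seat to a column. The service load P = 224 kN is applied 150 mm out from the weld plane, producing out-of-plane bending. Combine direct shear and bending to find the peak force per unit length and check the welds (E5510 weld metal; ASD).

E55XX → F_EXX = 550 MPa.
L_w = 2 × 305 = 610 mm; section modulus (unit throat) S = 2 × L²/6 = 31010 mm².
Direct shear f_v = P/L_w = 224×10³/610 = 367.2 N/mm.
Moment M = P × e = 224×10³ × 150 = 33600000 N·mm; bending f_b = M/S = 1084 N/mm.
f_max = √(f_v² + f_b²) = √(367.2² + 1084²) = 1144 N/mm.
r_n/Ω = (1/2.0) × 0.6 × 550 × (0.707 × 14) = 1633 N/mm → adequate.

f_max ≈ 1140 N/mm; adequate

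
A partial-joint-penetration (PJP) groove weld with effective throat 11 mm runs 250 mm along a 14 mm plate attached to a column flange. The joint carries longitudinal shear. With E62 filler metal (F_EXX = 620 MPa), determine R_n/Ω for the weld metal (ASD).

Effective throat (given) t_e = 11 mm.
A_we = 11 × 250 = 2750 mm².
F_nw = 0.6 F_EXX = 372 MPa.
R_n/Ω = (372 × 2750) / 2.0 × 10⁻³ = 511.5 kN.

R_n/Ω ≈ 512 kN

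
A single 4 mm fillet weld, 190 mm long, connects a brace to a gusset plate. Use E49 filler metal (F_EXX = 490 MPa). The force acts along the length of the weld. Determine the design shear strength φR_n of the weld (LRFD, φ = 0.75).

φR_n ≈ 118 kN

Effective throat t_e = 0.707 × 4 = 2.828 mm.
Total length L = 190 mm; A_we = 2.828 × 190 = 537.3 mm².
F_nw = 0.6 F_EXX = 0.6 × 490 = 294 MPa.
φR_n = 0.75 × 294 × 537.3 × 10⁻³ = 118.5 kN.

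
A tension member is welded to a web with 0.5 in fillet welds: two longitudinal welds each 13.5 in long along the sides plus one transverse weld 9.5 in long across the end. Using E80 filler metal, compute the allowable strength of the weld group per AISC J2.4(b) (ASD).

R_n/Ω ≈ 316 kip

E80XX → F_EXX = 80 ksi.
t_e = 0.707 × 0.5 = 0.3535 in.
R_nwl = 0.6 × 80 × 0.3535 × 27 = 458.1 kip (longitudinal, 2 welds).
R_nwt = 0.6 × 80 × 0.3535 × 9.5 = 161.2 kip (transverse, base value).
(i) R_nwl + R_nwt = 619.3 kip; (ii) 0.85 R_nwl + 1.5 R_nwt = 631.2 kip.
R_n = max = 631.2 kip [governs: (ii)]; R_n/Ω = 315.6 kip.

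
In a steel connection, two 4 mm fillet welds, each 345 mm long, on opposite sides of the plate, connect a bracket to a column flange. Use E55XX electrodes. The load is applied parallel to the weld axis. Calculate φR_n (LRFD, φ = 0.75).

φR_n ≈ 483 kN

E55XX → F_EXX = 550 MPa.
Effective throat t_e = 0.707 × 4 = 2.828 mm.
Total length L = 690 mm; A_we = 2.828 × 690 = 1951 mm².
F_nw = 0.6 F_EXX = 0.6 × 550 = 330 MPa.
φR_n = 0.75 × 330 × 1951 × 10⁻³ = 483 kN.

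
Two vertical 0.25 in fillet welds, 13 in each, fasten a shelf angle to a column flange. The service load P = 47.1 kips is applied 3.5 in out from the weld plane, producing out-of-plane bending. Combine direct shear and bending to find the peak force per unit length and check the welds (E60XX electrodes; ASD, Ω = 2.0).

E60XX → F_EXX = 60 ksi.
L_w = 2 × 13 = 26 in; section modulus (unit throat) S = 2 × L²/6 = 56.33 in².
Direct shear f_v = P/L_w = 47.1/26 = 1.812 kip/in.
Moment M = P × e = 47.1 × 3.5 = 164.85 kip·in; bending f_b = M/S = 2.926 kip/in.
f_max = √(f_v² + f_b²) = √(1.812² + 2.926²) = 3.442 kip/in.
r_n/Ω = (1/2.0) × 0.6 × 60 × (0.707 × 0.25) = 3.181 kip/in → NOT adequate.

f_max ≈ 3.44 kip/in; NOT adequate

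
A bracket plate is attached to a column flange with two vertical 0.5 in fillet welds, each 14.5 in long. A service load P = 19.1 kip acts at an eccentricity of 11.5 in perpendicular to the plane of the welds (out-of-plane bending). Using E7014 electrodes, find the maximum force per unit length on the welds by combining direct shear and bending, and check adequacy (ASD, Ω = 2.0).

f_max ≈ 3.2 kip/in; adequate

E70XX → F_EXX = 70 ksi.
L_w = 2 × 14.5 = 29 in; section modulus (unit throat) S = 2 × L²/6 = 70.08 in².
Direct shear f_v = P/L_w = 19.1/29 = 0.6586 kip/in.
Moment M = P × e = 19.1 × 11.5 = 219.65 kip·in; bending f_b = M/S = 3.134 kip/in.
f_max = √(f_v² + f_b²) = √(0.6586² + 3.134²) = 3.203 kip/in.
r_n/Ω = (1/2.0) × 0.6 × 70 × (0.707 × 0.5) = 7.423 kip/in → adequate.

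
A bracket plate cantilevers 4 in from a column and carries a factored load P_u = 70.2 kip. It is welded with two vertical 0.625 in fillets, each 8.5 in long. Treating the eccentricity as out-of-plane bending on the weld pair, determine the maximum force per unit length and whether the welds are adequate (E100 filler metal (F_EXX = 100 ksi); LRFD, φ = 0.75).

L_w = 2 × 8.5 = 17 in; section modulus (unit throat) S = 2 × L²/6 = 24.08 in².
Direct shear f_v = P/L_w = 70.2/17 = 4.129 kip/in.
Moment M = P × e = 70.2 × 4 = 280.8 kip·in; bending f_b = M/S = 11.66 kip/in.
f_max = √(f_v² + f_b²) = √(4.129² + 11.66²) = 12.37 kip/in.
φr_n = 0.75 × 0.6 × 100 × (0.707 × 0.625) = 19.88 kip/in → adequate.

f_max ≈ 12.4 kip/in; adequate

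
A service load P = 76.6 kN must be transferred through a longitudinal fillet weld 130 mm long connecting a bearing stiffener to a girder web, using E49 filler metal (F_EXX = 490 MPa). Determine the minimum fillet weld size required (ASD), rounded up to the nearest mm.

Total weld length L = 130 mm.
Required throat t_e = P × Ω / (0.6 F_EXX × L) = 76.6 × 2.0 / (0.6 × 490 × 130 × 10⁻³) = 4.008 mm.
Required leg w = t_e / 0.707 = 5.67 mm → use 6 mm.

w = 6 mm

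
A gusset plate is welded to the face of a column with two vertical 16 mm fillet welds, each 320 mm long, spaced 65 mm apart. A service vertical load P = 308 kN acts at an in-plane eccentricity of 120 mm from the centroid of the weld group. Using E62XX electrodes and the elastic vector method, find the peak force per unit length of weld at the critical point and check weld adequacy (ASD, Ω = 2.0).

f_max ≈ 1180 N/mm; adequate

E62XX → F_EXX = 620 MPa.
Total weld length L_w = 640 mm. Treat welds as unit-width lines.
Polar moment about centroid: J = 2[d³/12 + d(b/2)²] = 2[320³/12 + 320×32.5²] = 6137000 mm³.
Direct shear f_v = P/L_w = 308×10³ / 640 = 481.2 N/mm (vertical).
Torsion M = P·e = 308×10³ × 120 = 36960000 N·mm.
Critical point at (x, y) = (32.5, 160) from centroid. f_tx = M·y/J = 963.5 N/mm; f_ty = M·x/J = 195.7 N/mm.
Resultant f_max = √[f_tx² + (f_v + f_ty)²] = √[963.5² + (481.2 + 195.7)²] = 1178 N/mm.
Capacity per unit length: r_n/Ω = (1/2.0) × 0.6 × 620 × (0.707 × 16) = 2104 N/mm.
1178 ≤ 2104 → adequate.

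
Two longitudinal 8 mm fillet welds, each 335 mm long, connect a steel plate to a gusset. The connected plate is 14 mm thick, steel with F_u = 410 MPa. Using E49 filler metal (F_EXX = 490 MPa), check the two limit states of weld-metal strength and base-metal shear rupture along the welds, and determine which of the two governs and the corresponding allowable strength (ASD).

t_e = 0.707 × 8 = 5.656 mm; L = 670 mm.
Weld metal: R_n/Ω = (1/2.0) × 0.6 × 490 × 5.656 × 670 × 10⁻³ = 557.1 kN.
Base metal (shear rupture): R_n/Ω = (1/2.0) × 0.6 × 410 × 14 × 670 × 10⁻³ = 1154 kN.
Governing: weld metal.

R_n/Ω ≈ 557 kN (weld metal governs)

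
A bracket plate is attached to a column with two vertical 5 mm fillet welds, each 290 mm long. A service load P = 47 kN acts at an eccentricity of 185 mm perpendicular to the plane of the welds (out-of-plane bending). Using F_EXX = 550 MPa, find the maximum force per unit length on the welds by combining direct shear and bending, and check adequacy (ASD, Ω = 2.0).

f_max ≈ 321 N/mm; adequate

L_w = 2 × 290 = 580 mm; section modulus (unit throat) S = 2 × L²/6 = 28030 mm².
Direct shear f_v = P/L_w = 47×10³/580 = 81.03 N/mm.
Moment M = P × e = 47×10³ × 185 = 8695000 N·mm; bending f_b = M/S = 310.2 N/mm.
f_max = √(f_v² + f_b²) = √(81.03² + 310.2²) = 320.6 N/mm.
r_n/Ω = (1/2.0) × 0.6 × 550 × (0.707 × 5) = 583.3 N/mm → adequate.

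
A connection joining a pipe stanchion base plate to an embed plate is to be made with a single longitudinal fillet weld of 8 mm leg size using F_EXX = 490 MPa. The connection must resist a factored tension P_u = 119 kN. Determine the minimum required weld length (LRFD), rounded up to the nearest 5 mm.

Throat t_e = 0.707 × 8 = 5.656 mm.
φr_n = 0.75 × 0.6 × 490 × 5.656 × 10⁻³ = 1.247 kN/mm.
L_req = P_u / φr_n = 119 / 1.247 = 95.42 mm total.
Round up → use L = 100 mm.

L = 100 mm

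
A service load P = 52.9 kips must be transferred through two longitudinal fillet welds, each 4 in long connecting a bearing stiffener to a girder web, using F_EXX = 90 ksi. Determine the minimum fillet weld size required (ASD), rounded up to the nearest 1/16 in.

w = 3/8 in

Total weld length L = 8 in.
Required throat t_e = P × Ω / (0.6 F_EXX × L) = 52.9 × 2.0 / (0.6 × 90 × 8) = 0.2449 in.
Required leg w = t_e / 0.707 = 0.3464 in → use 3/8 in.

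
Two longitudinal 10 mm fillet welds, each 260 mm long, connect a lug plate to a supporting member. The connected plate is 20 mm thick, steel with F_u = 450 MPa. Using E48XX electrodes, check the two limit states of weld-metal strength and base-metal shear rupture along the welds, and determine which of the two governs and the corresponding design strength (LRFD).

φR_n ≈ 794 kN (weld metal governs)

E48XX → F_EXX = 480 MPa.
t_e = 0.707 × 10 = 7.07 mm; L = 520 mm.
Weld metal: φR_n = 0.75 × 0.6 × 480 × 7.07 × 520 × 10⁻³ = 794.1 kN.
Base metal (shear rupture): φR_n = 0.75 × 0.6 × 450 × 20 × 520 × 10⁻³ = 2106 kN.
Governing: weld metal.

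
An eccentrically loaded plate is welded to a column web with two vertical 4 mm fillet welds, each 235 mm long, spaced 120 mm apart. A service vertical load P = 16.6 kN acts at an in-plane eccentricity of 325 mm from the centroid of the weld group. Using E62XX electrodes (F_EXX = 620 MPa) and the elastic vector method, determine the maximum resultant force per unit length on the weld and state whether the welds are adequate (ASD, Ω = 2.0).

Total weld length L_w = 470 mm. Treat welds as unit-width lines.
Polar moment about centroid: J = 2[d³/12 + d(b/2)²] = 2[235³/12 + 235×60²] = 3855000 mm³.
Direct shear f_v = P/L_w = 16.6×10³ / 470 = 35.32 N/mm (vertical).
Torsion M = P·e = 16.6×10³ × 325 = 5395000 N·mm.
Critical point at (x, y) = (60, 117.5) from centroid. f_tx = M·y/J = 164.4 N/mm; f_ty = M·x/J = 83.97 N/mm.
Resultant f_max = √[f_tx² + (f_v + f_ty)²] = √[164.4² + (35.32 + 83.97)²] = 203.2 N/mm.
Capacity per unit length: r_n/Ω = (1/2.0) × 0.6 × 620 × (0.707 × 4) = 526 N/mm.
203.2 ≤ 526 → adequate.

f_max ≈ 203 N/mm; adequate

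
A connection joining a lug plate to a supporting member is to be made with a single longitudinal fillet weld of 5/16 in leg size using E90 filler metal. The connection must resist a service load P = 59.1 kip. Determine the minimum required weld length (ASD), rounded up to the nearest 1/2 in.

E90XX → F_EXX = 90 ksi.
Throat t_e = 0.707 × 0.3125 = 0.2209 in.
r_n/Ω = (0.6 × 90 × 0.2209) / 2.0 = 5.965 kip/in.
L_req = P / (r_n/Ω) = 59.1 / 5.965 = 9.907 in total.
Round up → use L = 10 in.

L = 10 in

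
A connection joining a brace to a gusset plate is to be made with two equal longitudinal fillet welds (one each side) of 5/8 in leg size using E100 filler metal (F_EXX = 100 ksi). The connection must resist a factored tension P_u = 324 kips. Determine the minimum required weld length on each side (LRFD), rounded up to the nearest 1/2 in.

Throat t_e = 0.707 × 0.625 = 0.4419 in.
φr_n = 0.75 × 0.6 × 100 × 0.4419 = 19.88 kips/in.
L_req = P_u / φr_n = 324 / 19.88 = 16.29 in total.
Per side: 16.29 / 2 = 8.147 in.
Round up → use L = 8.5 in on each side.

L = 8.5 in on each side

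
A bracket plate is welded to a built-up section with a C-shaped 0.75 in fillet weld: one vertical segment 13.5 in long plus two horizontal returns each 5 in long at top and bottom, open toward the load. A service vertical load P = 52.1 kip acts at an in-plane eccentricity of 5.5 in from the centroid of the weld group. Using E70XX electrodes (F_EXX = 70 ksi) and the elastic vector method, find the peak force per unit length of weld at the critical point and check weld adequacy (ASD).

f_max ≈ 4.65 kip/in; adequate

Total weld length L_w = 23.5 in. Treat welds as unit-width lines.
Centroid: x̄ = 2×5×2.5 / 23.5 = 1.064 in from the vertical weld.
Polar moment about centroid: J = I_x + I_y = [13.5³/12 + 2×5×6.75²] + [13.5×1.064² + 2(5³/12 + 5×1.436²)] = 717.4 in³.
Direct shear f_v = P/L_w = 52.1 / 23.5 = 2.217 kip/in (vertical).
Torsion M = P·e = 52.1 × 5.5 = 286.55 kip·in.
Critical point at (x, y) = (3.936, 6.75) from centroid. f_tx = M·y/J = 2.696 kip/in; f_ty = M·x/J = 1.572 kip/in.
Resultant f_max = √[f_tx² + (f_v + f_ty)²] = √[2.696² + (2.217 + 1.572)²] = 4.651 kip/in.
Capacity per unit length: r_n/Ω = (1/2.0) × 0.6 × 70 × (0.707 × 0.75) = 11.14 kip/in.
4.651 ≤ 11.14 → adequate.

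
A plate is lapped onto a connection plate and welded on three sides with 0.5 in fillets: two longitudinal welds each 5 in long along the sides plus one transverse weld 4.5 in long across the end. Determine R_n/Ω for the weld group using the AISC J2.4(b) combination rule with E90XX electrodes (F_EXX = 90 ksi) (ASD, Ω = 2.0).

R_n/Ω ≈ 146 kip

t_e = 0.707 × 0.5 = 0.3535 in.
R_nwl = 0.6 × 90 × 0.3535 × 10 = 190.9 kip (longitudinal, 2 welds).
R_nwt = 0.6 × 90 × 0.3535 × 4.5 = 85.9 kip (transverse, base value).
(i) R_nwl + R_nwt = 276.8 kip; (ii) 0.85 R_nwl + 1.5 R_nwt = 291.1 kip.
R_n = max = 291.1 kip [governs: (ii)]; R_n/Ω = 145.6 kip.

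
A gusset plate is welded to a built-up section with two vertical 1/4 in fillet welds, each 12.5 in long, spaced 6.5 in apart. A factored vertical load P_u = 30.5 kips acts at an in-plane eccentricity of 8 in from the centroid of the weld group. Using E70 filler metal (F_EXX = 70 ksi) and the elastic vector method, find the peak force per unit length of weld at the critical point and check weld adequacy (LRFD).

f_max ≈ 3.64 kip/in; adequate

Total weld length L_w = 25 in. Treat welds as unit-width lines.
Polar moment about centroid: J = 2[d³/12 + d(b/2)²] = 2[12.5³/12 + 12.5×3.25²] = 589.6 in³.
Direct shear f_v = P/L_w = 30.5 / 25 = 1.22 kip/in (vertical).
Torsion M = P·e = 30.5 × 8 = 244 kip·in.
Critical point at (x, y) = (3.25, 6.25) from centroid. f_tx = M·y/J = 2.587 kip/in; f_ty = M·x/J = 1.345 kip/in.
Resultant f_max = √[f_tx² + (f_v + f_ty)²] = √[2.587² + (1.22 + 1.345)²] = 3.643 kip/in.
Capacity per unit length: φr_n = 0.75 × 0.6 × 70 × (0.707 × 0.25) = 5.568 kip/in.
3.643 ≤ 5.568 → adequate.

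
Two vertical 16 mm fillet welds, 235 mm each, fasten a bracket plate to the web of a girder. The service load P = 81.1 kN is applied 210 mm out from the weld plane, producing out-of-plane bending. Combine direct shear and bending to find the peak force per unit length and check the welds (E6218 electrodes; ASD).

f_max ≈ 941 N/mm; adequate

E62XX → F_EXX = 620 MPa.
L_w = 2 × 235 = 470 mm; section modulus (unit throat) S = 2 × L²/6 = 18410 mm².
Direct shear f_v = P/L_w = 81.1×10³/470 = 172.6 N/mm.
Moment M = P × e = 81.1×10³ × 210 = 17031000 N·mm; bending f_b = M/S = 925.2 N/mm.
f_max = √(f_v² + f_b²) = √(172.6² + 925.2²) = 941.1 N/mm.
r_n/Ω = (1/2.0) × 0.6 × 620 × (0.707 × 16) = 2104 N/mm → adequate.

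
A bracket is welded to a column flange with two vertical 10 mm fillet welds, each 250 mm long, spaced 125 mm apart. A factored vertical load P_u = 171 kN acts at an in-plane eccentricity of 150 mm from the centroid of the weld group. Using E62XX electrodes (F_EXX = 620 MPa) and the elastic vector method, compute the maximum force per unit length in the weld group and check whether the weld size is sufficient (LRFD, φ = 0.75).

f_max ≈ 988 N/mm; adequate

Total weld length L_w = 500 mm. Treat welds as unit-width lines.
Polar moment about centroid: J = 2[d³/12 + d(b/2)²] = 2[250³/12 + 250×62.5²] = 4557000 mm³.
Direct shear f_v = P/L_w = 171×10³ / 500 = 342 N/mm (vertical).
Torsion M = P·e = 171×10³ × 150 = 25650000 N·mm.
Critical point at (x, y) = (62.5, 125) from centroid. f_tx = M·y/J = 703.5 N/mm; f_ty = M·x/J = 351.8 N/mm.
Resultant f_max = √[f_tx² + (f_v + f_ty)²] = √[703.5² + (342 + 351.8)²] = 988.1 N/mm.
Capacity per unit length: φr_n = 0.75 × 0.6 × 620 × (0.707 × 10) = 1973 N/mm.
988.1 ≤ 1973 → adequate.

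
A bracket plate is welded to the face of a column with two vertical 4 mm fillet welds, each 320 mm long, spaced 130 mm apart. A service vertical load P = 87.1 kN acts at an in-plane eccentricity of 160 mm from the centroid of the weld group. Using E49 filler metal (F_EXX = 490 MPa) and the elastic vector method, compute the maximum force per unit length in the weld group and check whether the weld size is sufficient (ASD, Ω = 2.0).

f_max ≈ 368 N/mm; adequate

Total weld length L_w = 640 mm. Treat welds as unit-width lines.
Polar moment about centroid: J = 2[d³/12 + d(b/2)²] = 2[320³/12 + 320×65²] = 8165000 mm³.
Direct shear f_v = P/L_w = 87.1×10³ / 640 = 136.1 N/mm (vertical).
Torsion M = P·e = 87.1×10³ × 160 = 13936000 N·mm.
Critical point at (x, y) = (65, 160) from centroid. f_tx = M·y/J = 273.1 N/mm; f_ty = M·x/J = 110.9 N/mm.
Resultant f_max = √[f_tx² + (f_v + f_ty)²] = √[273.1² + (136.1 + 110.9)²] = 368.2 N/mm.
Capacity per unit length: r_n/Ω = (1/2.0) × 0.6 × 490 × (0.707 × 4) = 415.7 N/mm.
368.2 ≤ 415.7 → adequate.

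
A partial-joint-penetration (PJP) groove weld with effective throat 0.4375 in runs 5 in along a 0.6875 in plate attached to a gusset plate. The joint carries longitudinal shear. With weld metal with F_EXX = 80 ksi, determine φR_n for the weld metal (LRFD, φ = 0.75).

φR_n ≈ 78.8 kips

Effective throat (given) t_e = 0.4375 in.
A_we = 0.4375 × 5 = 2.188 in².
F_nw = 0.6 F_EXX = 48 ksi.
φR_n = 0.75 × 48 × 2.188 = 78.75 kips.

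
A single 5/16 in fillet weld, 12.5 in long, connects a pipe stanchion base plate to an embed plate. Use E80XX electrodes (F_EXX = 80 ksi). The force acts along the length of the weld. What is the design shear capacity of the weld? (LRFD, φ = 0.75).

Effective throat t_e = 0.707 × 0.3125 = 0.2209 in.
Total length L = 12.5 in; A_we = 0.2209 × 12.5 = 2.762 in².
F_nw = 0.6 F_EXX = 0.6 × 80 = 48 ksi.
φR_n = 0.75 × 48 × 2.762 = 99.42 kips.

φR_n ≈ 99.4 kips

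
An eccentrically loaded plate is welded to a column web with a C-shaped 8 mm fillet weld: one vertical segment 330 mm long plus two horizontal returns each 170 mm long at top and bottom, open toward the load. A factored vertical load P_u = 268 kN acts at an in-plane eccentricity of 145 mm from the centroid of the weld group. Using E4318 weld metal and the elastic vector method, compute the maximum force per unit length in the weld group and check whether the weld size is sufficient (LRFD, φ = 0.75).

f_max ≈ 870 N/mm; adequate

E43XX → F_EXX = 430 MPa.
Total weld length L_w = 670 mm. Treat welds as unit-width lines.
Centroid: x̄ = 2×170×85 / 670 = 43.13 mm from the vertical weld.
Polar moment about centroid: J = I_x + I_y = [330³/12 + 2×170×165²] + [330×43.13² + 2(170³/12 + 170×41.87²)] = 14280000 mm³.
Direct shear f_v = P/L_w = 268×10³ / 670 = 400 N/mm (vertical).
Torsion M = P·e = 268×10³ × 145 = 38860000 N·mm.
Critical point at (x, y) = (126.9, 165) from centroid. f_tx = M·y/J = 449 N/mm; f_ty = M·x/J = 345.2 N/mm.
Resultant f_max = √[f_tx² + (f_v + f_ty)²] = √[449² + (400 + 345.2)²] = 870.1 N/mm.
Capacity per unit length: φr_n = 0.75 × 0.6 × 430 × (0.707 × 8) = 1094 N/mm.
870.1 ≤ 1094 → adequate.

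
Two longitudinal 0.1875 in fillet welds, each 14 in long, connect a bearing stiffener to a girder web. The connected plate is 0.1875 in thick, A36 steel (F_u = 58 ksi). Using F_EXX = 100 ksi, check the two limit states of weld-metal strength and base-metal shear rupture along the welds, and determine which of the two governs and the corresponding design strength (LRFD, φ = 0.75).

t_e = 0.707 × 0.1875 = 0.1326 in; L = 28 in.
Weld metal: φR_n = 0.75 × 0.6 × 100 × 0.1326 × 28 = 167 kips.
Base metal (shear rupture): φR_n = 0.75 × 0.6 × 58 × 0.1875 × 28 = 137 kips.
Governing: base-metal shear rupture.

φR_n ≈ 137 kips (base-metal shear rupture governs)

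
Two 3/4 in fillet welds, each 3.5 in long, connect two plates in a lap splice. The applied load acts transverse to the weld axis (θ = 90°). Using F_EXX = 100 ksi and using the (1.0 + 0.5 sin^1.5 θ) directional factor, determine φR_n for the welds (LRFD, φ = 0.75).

φR_n ≈ 251 kips

t_e = 0.707 × 0.75 = 0.5302 in; A_we = 0.5302 × 7 = 3.712 in².
Directional factor: 1.0 + 0.5 sin^1.5(90°) = 1.5.
F_nw = 0.6 × 100 × 1.5 = 90 ksi.
φR_n = 0.75 × 90 × 3.712 = 250.5 kips.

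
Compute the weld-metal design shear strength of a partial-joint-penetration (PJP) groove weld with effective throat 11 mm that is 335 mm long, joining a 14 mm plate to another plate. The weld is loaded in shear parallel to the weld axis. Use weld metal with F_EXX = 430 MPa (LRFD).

φR_n ≈ 713 kN

Effective throat (given) t_e = 11 mm.
A_we = 11 × 335 = 3685 mm².
F_nw = 0.6 F_EXX = 258 MPa.
φR_n = 0.75 × 258 × 3685 × 10⁻³ = 713 kN.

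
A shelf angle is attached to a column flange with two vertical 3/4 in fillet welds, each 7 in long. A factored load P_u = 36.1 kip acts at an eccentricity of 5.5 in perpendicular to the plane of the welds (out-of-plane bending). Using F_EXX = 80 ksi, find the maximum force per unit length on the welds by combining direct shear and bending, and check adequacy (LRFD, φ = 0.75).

L_w = 2 × 7 = 14 in; section modulus (unit throat) S = 2 × L²/6 = 16.33 in².
Direct shear f_v = P/L_w = 36.1/14 = 2.579 kip/in.
Moment M = P × e = 36.1 × 5.5 = 198.55 kip·in; bending f_b = M/S = 12.16 kip/in.
f_max = √(f_v² + f_b²) = √(2.579² + 12.16²) = 12.43 kip/in.
φr_n = 0.75 × 0.6 × 80 × (0.707 × 0.75) = 19.09 kip/in → adequate.

f_max ≈ 12.4 kip/in; adequate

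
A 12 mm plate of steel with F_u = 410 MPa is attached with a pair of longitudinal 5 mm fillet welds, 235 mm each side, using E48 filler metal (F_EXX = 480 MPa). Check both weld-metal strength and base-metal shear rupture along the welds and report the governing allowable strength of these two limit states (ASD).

t_e = 0.707 × 5 = 3.535 mm; L = 470 mm.
Weld metal: R_n/Ω = (1/2.0) × 0.6 × 480 × 3.535 × 470 × 10⁻³ = 239.2 kN.
Base metal (shear rupture): R_n/Ω = (1/2.0) × 0.6 × 410 × 12 × 470 × 10⁻³ = 693.7 kN.
Governing: weld metal.

R_n/Ω ≈ 239 kN (weld metal governs)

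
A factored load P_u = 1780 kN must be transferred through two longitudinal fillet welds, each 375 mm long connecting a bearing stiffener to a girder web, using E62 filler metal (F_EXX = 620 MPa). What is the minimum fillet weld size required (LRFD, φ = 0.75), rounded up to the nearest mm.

w = 13 mm

Total weld length L = 750 mm.
Required throat t_e = P_u / (φ × 0.6 F_EXX × L) = 1780 / (0.75 × 0.6 × 620 × 750 × 10⁻³) = 8.507 mm.
Required leg w = t_e / 0.707 = 12.03 mm → use 13 mm.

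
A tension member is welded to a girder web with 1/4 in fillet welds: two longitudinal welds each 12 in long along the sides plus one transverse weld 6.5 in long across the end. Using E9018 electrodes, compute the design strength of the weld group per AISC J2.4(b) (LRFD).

φR_n ≈ 218 kip

E90XX → F_EXX = 90 ksi.
t_e = 0.707 × 0.25 = 0.1767 in.
R_nwl = 0.6 × 90 × 0.1767 × 24 = 229.1 kip (longitudinal, 2 welds).
R_nwt = 0.6 × 90 × 0.1767 × 6.5 = 62.04 kip (transverse, base value).
(i) R_nwl + R_nwt = 291.1 kip; (ii) 0.85 R_nwl + 1.5 R_nwt = 287.8 kip.
R_n = max = 291.1 kip [governs: (i)]; φR_n = 218.3 kip.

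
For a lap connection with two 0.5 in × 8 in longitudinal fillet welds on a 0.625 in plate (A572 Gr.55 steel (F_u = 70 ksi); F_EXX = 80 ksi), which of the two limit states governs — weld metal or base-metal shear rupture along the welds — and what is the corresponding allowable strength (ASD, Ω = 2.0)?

R_n/Ω ≈ 136 kips (weld metal governs)

t_e = 0.707 × 0.5 = 0.3535 in; L = 16 in.
Weld metal: R_n/Ω = (1/2.0) × 0.6 × 80 × 0.3535 × 16 = 135.7 kips.
Base metal (shear rupture): R_n/Ω = (1/2.0) × 0.6 × 70 × 0.625 × 16 = 210 kips.
Governing: weld metal.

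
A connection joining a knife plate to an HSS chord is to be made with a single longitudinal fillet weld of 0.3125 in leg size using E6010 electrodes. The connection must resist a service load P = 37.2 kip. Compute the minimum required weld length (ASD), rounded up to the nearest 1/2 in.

L = 9.5 in

E60XX → F_EXX = 60 ksi.
Throat t_e = 0.707 × 0.3125 = 0.2209 in.
r_n/Ω = (0.6 × 60 × 0.2209) / 2.0 = 3.977 kip/in.
L_req = P / (r_n/Ω) = 37.2 / 3.977 = 9.354 in total.
Round up → use L = 9.5 in.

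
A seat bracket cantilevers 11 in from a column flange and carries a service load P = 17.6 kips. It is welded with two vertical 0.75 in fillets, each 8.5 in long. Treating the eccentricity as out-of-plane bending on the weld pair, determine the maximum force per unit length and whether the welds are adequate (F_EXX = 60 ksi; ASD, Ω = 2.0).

f_max ≈ 8.11 kip/in; adequate

L_w = 2 × 8.5 = 17 in; section modulus (unit throat) S = 2 × L²/6 = 24.08 in².
Direct shear f_v = P/L_w = 17.6/17 = 1.035 kip/in.
Moment M = P × e = 17.6 × 11 = 193.6 kip·in; bending f_b = M/S = 8.039 kip/in.
f_max = √(f_v² + f_b²) = √(1.035² + 8.039²) = 8.105 kip/in.
r_n/Ω = (1/2.0) × 0.6 × 60 × (0.707 × 0.75) = 9.544 kip/in → adequate.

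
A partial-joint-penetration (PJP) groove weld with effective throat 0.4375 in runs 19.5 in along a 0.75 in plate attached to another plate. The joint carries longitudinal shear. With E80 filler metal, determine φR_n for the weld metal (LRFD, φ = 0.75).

E80XX → F_EXX = 80 ksi.
Effective throat (given) t_e = 0.4375 in.
A_we = 0.4375 × 19.5 = 8.531 in².
F_nw = 0.6 F_EXX = 48 ksi.
φR_n = 0.75 × 48 × 8.531 = 307.1 kips.

φR_n ≈ 307 kips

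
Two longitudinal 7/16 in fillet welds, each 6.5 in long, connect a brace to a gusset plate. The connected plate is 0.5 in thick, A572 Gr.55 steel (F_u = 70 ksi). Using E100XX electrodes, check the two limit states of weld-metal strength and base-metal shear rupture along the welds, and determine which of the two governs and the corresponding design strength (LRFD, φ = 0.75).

φR_n ≈ 181 kip (weld metal governs)

E100XX → F_EXX = 100 ksi.
t_e = 0.707 × 0.4375 = 0.3093 in; L = 13 in.
Weld metal: φR_n = 0.75 × 0.6 × 100 × 0.3093 × 13 = 180.9 kip.
Base metal (shear rupture): φR_n = 0.75 × 0.6 × 70 × 0.5 × 13 = 204.8 kip.
Governing: weld metal.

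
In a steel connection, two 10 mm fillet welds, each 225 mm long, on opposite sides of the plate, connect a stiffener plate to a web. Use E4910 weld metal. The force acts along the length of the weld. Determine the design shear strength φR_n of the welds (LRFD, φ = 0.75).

φR_n ≈ 702 kN

E49XX → F_EXX = 490 MPa.
Effective throat t_e = 0.707 × 10 = 7.07 mm.
Total length L = 450 mm; A_we = 7.07 × 450 = 3181 mm².
F_nw = 0.6 F_EXX = 0.6 × 490 = 294 MPa.
φR_n = 0.75 × 294 × 3181 × 10⁻³ = 701.5 kN.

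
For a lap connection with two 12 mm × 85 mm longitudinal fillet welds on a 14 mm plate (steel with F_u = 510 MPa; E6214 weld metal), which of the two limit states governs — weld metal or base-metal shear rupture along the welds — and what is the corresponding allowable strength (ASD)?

E62XX → F_EXX = 620 MPa.
t_e = 0.707 × 12 = 8.484 mm; L = 170 mm.
Weld metal: R_n/Ω = (1/2.0) × 0.6 × 620 × 8.484 × 170 × 10⁻³ = 268.3 kN.
Base metal (shear rupture): R_n/Ω = (1/2.0) × 0.6 × 510 × 14 × 170 × 10⁻³ = 364.1 kN.
Governing: weld metal.

R_n/Ω ≈ 268 kN (weld metal governs)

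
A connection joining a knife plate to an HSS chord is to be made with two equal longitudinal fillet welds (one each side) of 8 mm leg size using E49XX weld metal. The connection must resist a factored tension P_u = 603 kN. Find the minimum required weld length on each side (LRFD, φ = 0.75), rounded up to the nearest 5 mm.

E49XX → F_EXX = 490 MPa.
Throat t_e = 0.707 × 8 = 5.656 mm.
φr_n = 0.75 × 0.6 × 490 × 5.656 × 10⁻³ = 1.247 kN/mm.
L_req = P_u / φr_n = 603 / 1.247 = 483.5 mm total.
Per side: 483.5 / 2 = 241.8 mm.
Round up → use L = 245 mm on each side.

L = 245 mm on each side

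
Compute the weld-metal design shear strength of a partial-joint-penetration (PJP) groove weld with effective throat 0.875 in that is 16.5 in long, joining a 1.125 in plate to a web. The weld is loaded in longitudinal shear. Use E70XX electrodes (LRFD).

φR_n ≈ 455 kip

E70XX → F_EXX = 70 ksi.
Effective throat (given) t_e = 0.875 in.
A_we = 0.875 × 16.5 = 14.44 in².
F_nw = 0.6 F_EXX = 42 ksi.
φR_n = 0.75 × 42 × 14.44 = 454.8 kip.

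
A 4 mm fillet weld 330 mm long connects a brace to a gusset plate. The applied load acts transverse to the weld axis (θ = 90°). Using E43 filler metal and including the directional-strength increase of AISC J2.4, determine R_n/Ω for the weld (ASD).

E43XX → F_EXX = 430 MPa.
t_e = 0.707 × 4 = 2.828 mm; A_we = 2.828 × 330 = 933.2 mm².
Directional factor: 1.0 + 0.5 sin^1.5(90°) = 1.5.
F_nw = 0.6 × 430 × 1.5 = 387 MPa.
R_n/Ω = (387 × 933.2) / 2.0 × 10⁻³ = 180.6 kN.

R_n/Ω ≈ 181 kN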